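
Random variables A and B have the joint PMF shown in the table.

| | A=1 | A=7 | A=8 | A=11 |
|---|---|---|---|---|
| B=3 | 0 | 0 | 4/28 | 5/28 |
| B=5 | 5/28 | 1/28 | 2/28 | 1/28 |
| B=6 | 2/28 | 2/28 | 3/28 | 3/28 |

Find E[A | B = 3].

29/3

P(B = 3) = 9/28.
Σ A·P over the event = 8·(4/28) + 11·(5/28) = 87/28.
E[A | B = 3] = (87/28) / (9/28) = 29/3.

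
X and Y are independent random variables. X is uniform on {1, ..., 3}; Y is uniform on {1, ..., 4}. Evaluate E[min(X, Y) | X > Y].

4/3

Outcomes with X > Y: (2,1), (3,1), (3,2), each with probability 1/12.
E[min(X, Y) | X > Y] = (1 + 1 + 2) / 3 = 4/3.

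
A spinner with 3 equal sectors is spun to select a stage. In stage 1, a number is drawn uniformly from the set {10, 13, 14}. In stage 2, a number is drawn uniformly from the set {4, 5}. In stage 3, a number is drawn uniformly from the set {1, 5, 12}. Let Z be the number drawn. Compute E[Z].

E[Z | stage 1] = (10+13+14)/3 = 37/3.
E[Z | stage 2] = (4+5)/2 = 9/2.
E[Z | stage 3] = (1+5+12)/3 = 6.
E[Z] = (1/3)·(37/3) + (1/3)·(9/2) + (1/3)·(6) = 137/18.

137/18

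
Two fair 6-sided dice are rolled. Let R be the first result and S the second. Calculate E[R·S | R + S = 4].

Outcomes with R + S = 4: (1,3), (2,2), (3,1), each with probability 1/36.
E[R·S | R + S = 4] = (3 + 4 + 3) / 3 = 10/3.

10/3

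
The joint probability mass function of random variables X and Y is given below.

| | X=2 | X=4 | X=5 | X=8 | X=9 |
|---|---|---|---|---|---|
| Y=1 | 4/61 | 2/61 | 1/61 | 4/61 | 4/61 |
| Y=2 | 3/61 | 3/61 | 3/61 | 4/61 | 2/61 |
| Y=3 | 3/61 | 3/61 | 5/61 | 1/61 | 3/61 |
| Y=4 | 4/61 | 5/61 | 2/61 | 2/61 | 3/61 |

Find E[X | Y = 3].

26/5

P(Y = 3) = 15/61.
Σ X·P over the event = 2·(3/61) + 4·(3/61) + 5·(5/61) + 8·(1/61) + 9·(3/61) = 78/61.
E[X | Y = 3] = (78/61) / (15/61) = 26/5.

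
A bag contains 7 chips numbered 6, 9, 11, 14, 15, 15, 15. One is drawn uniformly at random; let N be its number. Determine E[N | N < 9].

P(N < 9) = 1/7.
Σ over the event: 6·1/7 = 6/7.
E[N | N < 9] = (6/7) / (1/7) = 6.

6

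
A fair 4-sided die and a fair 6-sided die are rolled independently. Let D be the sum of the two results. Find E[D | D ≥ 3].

142/23

P(D ≥ 3) = 23/24.
Σ over the event: 3·1/12 + 4·1/8 + 5·1/6 + 6·1/6 + 7·1/6 + 8·1/8 + 9·1/12 + 10·1/24 = 71/12.
E[D | D ≥ 3] = (71/12) / (23/24) = 142/23.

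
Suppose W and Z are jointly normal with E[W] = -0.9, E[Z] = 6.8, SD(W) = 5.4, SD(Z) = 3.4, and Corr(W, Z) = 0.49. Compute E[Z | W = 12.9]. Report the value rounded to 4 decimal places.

11.0576

E[Z | W=x] = μ_Z + ρ(σ_Z/σ_W)(x − μ_W) for jointly normal variables.
E[Z | W=12.9] = 6.8 + (0.49)·(3.4/5.4)·(12.9 − (-0.9)) = 6.8 + (0.30852)·(13.8) = 11.0576.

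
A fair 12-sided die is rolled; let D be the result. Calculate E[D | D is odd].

6

Given D is odd, D is equally likely to be any of {1, 3, 5, 7, 9, 11}.
E[D | D is odd] = (1 + 3 + 5 + 7 + 9 + 11) / 6 = 6.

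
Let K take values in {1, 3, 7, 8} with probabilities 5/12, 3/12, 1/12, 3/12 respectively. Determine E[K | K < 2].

1

P(K < 2) = 5/12.
Σ over the event: 1·5/12 = 5/12.
E[K | K < 2] = (5/12) / (5/12) = 1.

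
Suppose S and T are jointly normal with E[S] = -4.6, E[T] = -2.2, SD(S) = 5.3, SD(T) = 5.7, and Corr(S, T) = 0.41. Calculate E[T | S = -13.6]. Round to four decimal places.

-6.1685

E[T | S=x] = μ_T + ρ(σ_T/σ_S)(x − μ_S) for jointly normal variables.
E[T | S=-13.6] = -2.2 + (0.41)·(5.7/5.3)·(-13.6 − (-4.6)) = -2.2 + (0.44094)·(-9) = -6.1685.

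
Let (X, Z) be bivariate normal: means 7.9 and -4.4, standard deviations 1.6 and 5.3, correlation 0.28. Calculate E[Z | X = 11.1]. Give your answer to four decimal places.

For a bivariate normal, E[Z | X=x] = μ_Z + ρ·(σ_Z/σ_X)·(x − μ_X).
E[Z | X=11.1] = -4.4 + (0.28)·(5.3/1.6)·(11.1 − (7.9)) = -4.4 + (0.9275)·(3.2) = -1.4320.

-1.4320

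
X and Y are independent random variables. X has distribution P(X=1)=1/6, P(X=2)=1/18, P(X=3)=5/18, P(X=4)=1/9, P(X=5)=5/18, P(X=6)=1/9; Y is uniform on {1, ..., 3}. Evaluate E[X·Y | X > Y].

317/38

P(X > Y) = 19/27.
Summing XY·P(x,y) over outcomes with X > Y gives 317/54.
E[X·Y | X > Y] = (317/54) / (19/27) = 317/38.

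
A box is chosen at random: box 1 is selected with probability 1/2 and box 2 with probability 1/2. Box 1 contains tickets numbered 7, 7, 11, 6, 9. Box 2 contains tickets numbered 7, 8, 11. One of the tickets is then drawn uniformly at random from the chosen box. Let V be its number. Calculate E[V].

25/3

E[V | box 1] = (7+7+11+6+9)/5 = 8.
E[V | box 2] = (7+8+11)/3 = 26/3.
E[V] = (1/2)·(8) + (1/2)·(26/3) = 25/3.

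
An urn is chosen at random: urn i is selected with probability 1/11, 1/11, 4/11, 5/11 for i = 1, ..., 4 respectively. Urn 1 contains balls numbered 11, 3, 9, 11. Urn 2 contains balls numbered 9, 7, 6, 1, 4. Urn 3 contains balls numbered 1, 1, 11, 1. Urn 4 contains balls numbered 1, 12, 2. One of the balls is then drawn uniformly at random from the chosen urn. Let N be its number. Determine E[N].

529/110

E[N | urn 1] = (11+3+9+11)/4 = 17/2.
E[N | urn 2] = (9+7+6+1+4)/5 = 27/5.
E[N | urn 3] = (1+1+11+1)/4 = 7/2.
E[N | urn 4] = (1+12+2)/3 = 5.
E[N] = (1/11)·(17/2) + (1/11)·(27/5) + (4/11)·(7/2) + (5/11)·(5) = 529/110.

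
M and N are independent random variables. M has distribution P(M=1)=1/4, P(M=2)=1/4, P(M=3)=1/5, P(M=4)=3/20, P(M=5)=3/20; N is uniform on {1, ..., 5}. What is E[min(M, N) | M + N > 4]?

171/71

P(M + N > 4) = 71/100.
Summing min(M,N)·P(x,y) over outcomes with M + N > 4 gives 171/100.
E[min(M, N) | M + N > 4] = (171/100) / (71/100) = 171/71.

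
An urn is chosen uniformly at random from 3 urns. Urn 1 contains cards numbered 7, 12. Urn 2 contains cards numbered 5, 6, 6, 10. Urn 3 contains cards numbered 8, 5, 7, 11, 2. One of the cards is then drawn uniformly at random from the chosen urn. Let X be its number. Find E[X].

457/60

E[X | urn 1] = (7+12)/2 = 19/2.
E[X | urn 2] = (5+6+6+10)/4 = 27/4.
E[X | urn 3] = (8+5+7+11+2)/5 = 33/5.
By the law of total expectation,
E[X] = (1/3)·(19/2) + (1/3)·(27/4) + (1/3)·(33/5) = 457/60.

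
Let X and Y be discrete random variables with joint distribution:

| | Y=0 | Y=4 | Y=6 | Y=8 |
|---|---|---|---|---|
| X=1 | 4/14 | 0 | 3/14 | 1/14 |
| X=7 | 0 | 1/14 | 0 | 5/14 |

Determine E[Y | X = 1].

13/4

P(X = 1) = 4/7.
Σ Y·P over the event = 0·(4/14) + 6·(3/14) + 8·(1/14) = 13/7.
E[Y | X = 1] = (13/7) / (4/7) = 13/4.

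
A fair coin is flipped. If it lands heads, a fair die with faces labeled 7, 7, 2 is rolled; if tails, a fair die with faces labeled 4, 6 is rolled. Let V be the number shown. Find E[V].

31/6

E[V | heads] = (7+7+2)/3 = 16/3.
E[V | tails] = (4+6)/2 = 5.
By the law of total expectation,
E[V] = (1/2)·(16/3) + (1/2)·(5) = 31/6.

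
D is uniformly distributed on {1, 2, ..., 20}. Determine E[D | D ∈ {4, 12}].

P(D ∈ {4, 12}) = 1/10.
Σ over the event: 4·1/20 + 12·1/20 = 4/5.
E[D | D ∈ {4, 12}] = (4/5) / (1/10) = 8.

8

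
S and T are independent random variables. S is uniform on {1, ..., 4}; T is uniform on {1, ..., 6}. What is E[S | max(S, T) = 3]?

Outcomes with max(S, T) = 3: (1,3), (2,3), (3,1), (3,2), (3,3), each with probability 1/24.
E[S | max(S, T) = 3] = (1 + 2 + 3 + 3 + 3) / 5 = 12/5.

12/5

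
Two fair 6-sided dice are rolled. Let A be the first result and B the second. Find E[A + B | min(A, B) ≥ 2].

P(min(A, B) ≥ 2) = 25/36.
Summing (A+B)·P(x,y) over outcomes with min(A, B) ≥ 2 gives 50/9.
E[A + B | min(A, B) ≥ 2] = (50/9) / (25/36) = 8.

8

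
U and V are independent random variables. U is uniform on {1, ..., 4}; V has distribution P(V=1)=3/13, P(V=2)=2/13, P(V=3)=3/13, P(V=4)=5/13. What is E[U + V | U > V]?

P(U > V) = 4/13.
Summing (U+V)·P(x,y) over outcomes with U > V gives 79/52.
E[U + V | U > V] = (79/52) / (4/13) = 79/16.

79/16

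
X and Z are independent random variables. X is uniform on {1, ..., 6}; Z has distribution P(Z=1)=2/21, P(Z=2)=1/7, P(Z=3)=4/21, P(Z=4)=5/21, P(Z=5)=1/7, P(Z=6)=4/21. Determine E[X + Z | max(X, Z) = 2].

P(max(X, Z) = 2) = 4/63.
Summing (X+Z)·P(x,y) over outcomes with max(X, Z) = 2 gives 3/14.
E[X + Z | max(X, Z) = 2] = (3/14) / (4/63) = 27/8.

27/8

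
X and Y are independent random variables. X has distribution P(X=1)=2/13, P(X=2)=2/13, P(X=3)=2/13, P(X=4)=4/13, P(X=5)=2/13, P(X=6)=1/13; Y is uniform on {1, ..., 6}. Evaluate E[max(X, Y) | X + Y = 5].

18/5

P(X + Y = 5) = 5/39.
Summing max(X,Y)·P(x,y) over outcomes with X + Y = 5 gives 6/13.
E[max(X, Y) | X + Y = 5] = (6/13) / (5/39) = 18/5.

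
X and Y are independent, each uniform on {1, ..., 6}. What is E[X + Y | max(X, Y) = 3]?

Outcomes with max(X, Y) = 3: (1,3), (2,3), (3,1), (3,2), (3,3), each with probability 1/36.
E[X + Y | max(X, Y) = 3] = (4 + 5 + 4 + 5 + 6) / 5 = 24/5.

24/5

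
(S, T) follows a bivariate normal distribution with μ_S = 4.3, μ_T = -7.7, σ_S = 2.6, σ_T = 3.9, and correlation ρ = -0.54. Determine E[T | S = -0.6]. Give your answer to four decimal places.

-3.7310

The regression of T on S has slope ρ·σ_T/σ_S and passes through (μ_S, μ_T).
E[T | S=-0.6] = -7.7 + (-0.54)·(3.9/2.6)·(-0.6 − (4.3)) = -7.7 + (-0.81)·(-4.9) = -3.7310.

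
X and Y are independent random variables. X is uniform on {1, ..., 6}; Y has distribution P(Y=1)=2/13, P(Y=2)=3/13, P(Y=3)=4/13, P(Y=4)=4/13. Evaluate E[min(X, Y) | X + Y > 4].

P(X + Y > 4) = 31/39.
Summing min(X,Y)·P(x,y) over outcomes with X + Y > 4 gives 79/39.
E[min(X, Y) | X + Y > 4] = (79/39) / (31/39) = 79/31.

79/31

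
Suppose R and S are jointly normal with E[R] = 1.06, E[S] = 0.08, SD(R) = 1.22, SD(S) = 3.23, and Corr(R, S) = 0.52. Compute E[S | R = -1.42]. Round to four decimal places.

E[S | R=x] = μ_S + ρ(σ_S/σ_R)(x − μ_R) for jointly normal variables.
E[S | R=-1.42] = 0.08 + (0.52)·(3.23/1.22)·(-1.42 − (1.06)) = 0.08 + (1.37672)·(-2.48) = -3.3343.

-3.3343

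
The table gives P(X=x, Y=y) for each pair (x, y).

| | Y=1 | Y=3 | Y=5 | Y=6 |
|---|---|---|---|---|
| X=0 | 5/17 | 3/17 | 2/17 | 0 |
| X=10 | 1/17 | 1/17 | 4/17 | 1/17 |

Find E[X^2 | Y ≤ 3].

P(Y ≤ 3) = 10/17.
Σ X^2·P over the event = 0·(5/17) + 0·(3/17) + 100·(1/17) + 100·(1/17) = 200/17.
E[X^2 | Y ≤ 3] = (200/17) / (10/17) = 20.

20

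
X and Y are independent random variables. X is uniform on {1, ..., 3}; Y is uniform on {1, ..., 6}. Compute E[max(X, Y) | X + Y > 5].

44/9

Outcomes with X + Y > 5: (1,5), (1,6), (2,4), (2,5), (2,6), (3,3), (3,4), (3,5), (3,6), each with probability 1/18.
E[max(X, Y) | X + Y > 5] = (5 + 6 + 4 + 5 + 6 + 3 + 4 + 5 + 6) / 9 = 44/9.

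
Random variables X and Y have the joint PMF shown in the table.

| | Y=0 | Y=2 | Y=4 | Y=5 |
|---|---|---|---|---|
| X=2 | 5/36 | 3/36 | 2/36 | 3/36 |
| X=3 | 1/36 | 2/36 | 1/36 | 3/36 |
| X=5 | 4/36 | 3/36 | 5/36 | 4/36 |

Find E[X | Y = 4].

4

P(Y = 4) = 2/9.
Σ X·P over the event = 2·(2/36) + 3·(1/36) + 5·(5/36) = 8/9.
E[X | Y = 4] = (8/9) / (2/9) = 4.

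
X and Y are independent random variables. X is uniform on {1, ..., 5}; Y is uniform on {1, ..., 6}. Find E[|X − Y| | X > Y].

P(X > Y) = 1/3.
Summing |X−Y|·P(x,y) over outcomes with X > Y gives 2/3.
E[|X − Y| | X > Y] = (2/3) / (1/3) = 2.

2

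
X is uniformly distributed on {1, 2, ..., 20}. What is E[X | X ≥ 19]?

Given X ≥ 19, X is equally likely to be any of {19, 20}.
E[X | X ≥ 19] = (19 + 20) / 2 = 39/2.

39/2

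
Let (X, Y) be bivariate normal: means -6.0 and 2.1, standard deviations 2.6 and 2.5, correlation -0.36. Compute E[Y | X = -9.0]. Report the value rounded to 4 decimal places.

3.1385

E[Y | X=x] = μ_Y + ρ(σ_Y/σ_X)(x − μ_X) for jointly normal variables.
E[Y | X=-9.0] = 2.1 + (-0.36)·(2.5/2.6)·(-9.0 − (-6.0)) = 2.1 + (-0.34615)·(-3) = 3.1385.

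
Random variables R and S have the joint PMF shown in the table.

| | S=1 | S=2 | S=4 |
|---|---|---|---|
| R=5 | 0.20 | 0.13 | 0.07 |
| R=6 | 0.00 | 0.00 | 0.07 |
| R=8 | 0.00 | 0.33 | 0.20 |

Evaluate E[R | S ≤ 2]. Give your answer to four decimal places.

P(S ≤ 2) = 0.66.
Summing R·P(R=x,S=y) over the conditioning event gives 4.29.
E[R | S ≤ 2] = (4.29) / (0.66) = 6.5000.

6.5000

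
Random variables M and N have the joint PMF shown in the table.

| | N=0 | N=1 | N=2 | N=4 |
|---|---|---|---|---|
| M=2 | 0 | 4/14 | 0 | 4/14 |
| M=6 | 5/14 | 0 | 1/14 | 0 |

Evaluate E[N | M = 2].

P(M = 2) = 4/7.
Σ N·P over the event = 1·(4/14) + 4·(4/14) = 10/7.
E[N | M = 2] = (10/7) / (4/7) = 5/2.

5/2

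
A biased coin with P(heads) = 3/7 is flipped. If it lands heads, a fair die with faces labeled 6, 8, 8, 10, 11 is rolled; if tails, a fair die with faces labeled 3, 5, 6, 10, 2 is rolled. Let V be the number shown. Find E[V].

233/35

E[V | heads] = (6+8+8+10+11)/5 = 43/5.
E[V | tails] = (3+5+6+10+2)/5 = 26/5.
E[V] = (3/7)·(43/5) + (4/7)·(26/5) = 233/35.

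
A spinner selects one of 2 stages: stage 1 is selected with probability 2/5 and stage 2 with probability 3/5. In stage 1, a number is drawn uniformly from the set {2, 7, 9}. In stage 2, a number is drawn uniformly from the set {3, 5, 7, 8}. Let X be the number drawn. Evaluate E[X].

E[X | stage 1] = (2+7+9)/3 = 6.
E[X | stage 2] = (3+5+7+8)/4 = 23/4.
By the law of total expectation,
E[X] = (2/5)·(6) + (3/5)·(23/4) = 117/20.

117/20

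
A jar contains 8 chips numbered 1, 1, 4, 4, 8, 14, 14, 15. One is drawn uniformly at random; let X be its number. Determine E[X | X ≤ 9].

P(X ≤ 9) = 5/8.
Σ over the event: 1·1/4 + 4·1/4 + 8·1/8 = 9/4.
E[X | X ≤ 9] = (9/4) / (5/8) = 18/5.

18/5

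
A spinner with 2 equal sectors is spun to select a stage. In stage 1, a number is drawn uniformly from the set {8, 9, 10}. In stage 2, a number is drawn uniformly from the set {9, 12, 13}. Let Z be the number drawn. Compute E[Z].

61/6

E[Z | stage 1] = (8+9+10)/3 = 9.
E[Z | stage 2] = (9+12+13)/3 = 34/3.
E[Z] = (1/2)·(9) + (1/2)·(34/3) = 61/6.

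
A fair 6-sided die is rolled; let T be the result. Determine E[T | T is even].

4

Given T is even, T is equally likely to be any of {2, 4, 6}.
E[T | T is even] = (2 + 4 + 6) / 3 = 4.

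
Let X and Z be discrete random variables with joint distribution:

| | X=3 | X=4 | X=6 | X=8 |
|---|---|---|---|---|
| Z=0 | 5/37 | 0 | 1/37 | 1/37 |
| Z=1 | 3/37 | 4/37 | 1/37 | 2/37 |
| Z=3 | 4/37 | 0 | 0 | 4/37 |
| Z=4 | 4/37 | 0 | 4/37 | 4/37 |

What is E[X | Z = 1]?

47/10

P(Z = 1) = 10/37.
Σ X·P over the event = 3·(3/37) + 4·(4/37) + 6·(1/37) + 8·(2/37) = 47/37.
E[X | Z = 1] = (47/37) / (10/37) = 47/10.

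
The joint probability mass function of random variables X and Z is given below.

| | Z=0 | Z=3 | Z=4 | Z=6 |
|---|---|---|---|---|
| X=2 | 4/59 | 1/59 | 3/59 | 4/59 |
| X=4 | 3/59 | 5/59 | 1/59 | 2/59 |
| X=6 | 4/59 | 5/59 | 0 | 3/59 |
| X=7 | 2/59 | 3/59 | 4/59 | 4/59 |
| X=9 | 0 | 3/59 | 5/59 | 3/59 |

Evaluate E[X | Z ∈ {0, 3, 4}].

P(Z ∈ {0, 3, 4}) = 43/59.
Summing X·P(X=x,Z=y) over the conditioning event gives 241/59.
E[X | Z ∈ {0, 3, 4}] = (241/59) / (43/59) = 241/43.

241/43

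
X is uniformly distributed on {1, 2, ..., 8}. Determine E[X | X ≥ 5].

Given X ≥ 5, X is equally likely to be any of {5, 6, 7, 8}.
E[X | X ≥ 5] = (5 + 6 + 7 + 8) / 4 = 13/2.

13/2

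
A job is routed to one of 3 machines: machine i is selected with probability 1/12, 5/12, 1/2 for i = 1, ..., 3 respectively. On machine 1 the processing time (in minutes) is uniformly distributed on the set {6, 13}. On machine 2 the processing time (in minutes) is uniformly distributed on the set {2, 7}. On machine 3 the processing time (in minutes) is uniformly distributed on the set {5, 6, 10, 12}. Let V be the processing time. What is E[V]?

163/24

E[V | machine 1] = (6+13)/2 = 19/2.
E[V | machine 2] = (2+7)/2 = 9/2.
E[V | machine 3] = (5+6+10+12)/4 = 33/4.
By the law of total expectation,
E[V] = (1/12)·(19/2) + (5/12)·(9/2) + (1/2)·(33/4) = 163/24.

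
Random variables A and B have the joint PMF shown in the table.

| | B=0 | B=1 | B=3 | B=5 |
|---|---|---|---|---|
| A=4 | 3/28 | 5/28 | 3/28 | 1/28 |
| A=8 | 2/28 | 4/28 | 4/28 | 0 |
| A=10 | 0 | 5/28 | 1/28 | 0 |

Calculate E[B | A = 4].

P(A = 4) = 3/7.
Σ B·P over the event = 0·(3/28) + 1·(5/28) + 3·(3/28) + 5·(1/28) = 19/28.
E[B | A = 4] = (19/28) / (3/7) = 19/12.

19/12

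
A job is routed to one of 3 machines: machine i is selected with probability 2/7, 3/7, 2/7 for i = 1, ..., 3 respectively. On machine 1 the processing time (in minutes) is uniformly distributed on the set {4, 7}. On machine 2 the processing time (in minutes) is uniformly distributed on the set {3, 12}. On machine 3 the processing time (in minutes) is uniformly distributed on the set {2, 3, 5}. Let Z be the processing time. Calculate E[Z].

E[Z | machine 1] = (4+7)/2 = 11/2.
E[Z | machine 2] = (3+12)/2 = 15/2.
E[Z | machine 3] = (2+3+5)/3 = 10/3.
E[Z] = (2/7)·(11/2) + (3/7)·(15/2) + (2/7)·(10/3) = 241/42.

241/42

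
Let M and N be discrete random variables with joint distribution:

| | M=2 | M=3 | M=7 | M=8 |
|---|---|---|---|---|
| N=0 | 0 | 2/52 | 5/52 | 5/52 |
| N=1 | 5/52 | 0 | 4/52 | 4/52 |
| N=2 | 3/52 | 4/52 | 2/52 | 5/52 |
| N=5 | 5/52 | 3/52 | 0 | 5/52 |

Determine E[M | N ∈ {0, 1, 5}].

P(N ∈ {0, 1, 5}) = 19/26.
Summing M·P(M=x,N=y) over the conditioning event gives 105/26.
E[M | N ∈ {0, 1, 5}] = (105/26) / (19/26) = 105/19.

105/19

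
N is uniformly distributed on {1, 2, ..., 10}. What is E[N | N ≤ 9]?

Given N ≤ 9, N is equally likely to be any of {1, 2, 3, 4, 5, 6, 7, 8, 9}.
E[N | N ≤ 9] = (1 + 2 + 3 + 4 + 5 + 6 + 7 + 8 + 9) / 9 = 5.

5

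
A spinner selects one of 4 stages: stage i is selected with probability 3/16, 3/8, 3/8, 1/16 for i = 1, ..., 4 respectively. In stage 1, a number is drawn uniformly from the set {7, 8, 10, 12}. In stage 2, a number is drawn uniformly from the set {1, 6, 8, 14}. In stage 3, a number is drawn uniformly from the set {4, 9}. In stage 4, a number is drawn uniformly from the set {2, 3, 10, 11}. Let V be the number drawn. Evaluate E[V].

E[V | stage 1] = (7+8+10+12)/4 = 37/4.
E[V | stage 2] = (1+6+8+14)/4 = 29/4.
E[V | stage 3] = (4+9)/2 = 13/2.
E[V | stage 4] = (2+3+10+11)/4 = 13/2.
E[V] = (3/16)·(37/4) + (3/8)·(29/4) + (3/8)·(13/2) + (1/16)·(13/2) = 467/64.

467/64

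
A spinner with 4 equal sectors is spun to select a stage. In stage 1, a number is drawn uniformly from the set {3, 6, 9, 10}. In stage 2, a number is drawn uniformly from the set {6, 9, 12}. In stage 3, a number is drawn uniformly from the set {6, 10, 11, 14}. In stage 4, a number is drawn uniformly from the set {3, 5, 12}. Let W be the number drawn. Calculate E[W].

395/48

E[W | stage 1] = (3+6+9+10)/4 = 7.
E[W | stage 2] = (6+9+12)/3 = 9.
E[W | stage 3] = (6+10+11+14)/4 = 41/4.
E[W | stage 4] = (3+5+12)/3 = 20/3.
E[W] = (1/4)·(7) + (1/4)·(9) + (1/4)·(41/4) + (1/4)·(20/3) = 395/48.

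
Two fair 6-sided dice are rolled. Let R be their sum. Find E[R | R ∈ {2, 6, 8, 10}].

P(R ∈ {2, 6, 8, 10}) = 7/18.
Σ over the event: 2·1/36 + 6·5/36 + 8·5/36 + 10·1/12 = 17/6.
E[R | R ∈ {2, 6, 8, 10}] = (17/6) / (7/18) = 51/7.

51/7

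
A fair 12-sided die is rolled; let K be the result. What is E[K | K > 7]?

Given K > 7, K is equally likely to be any of {8, 9, 10, 11, 12}.
E[K | K > 7] = (8 + 9 + 10 + 11 + 12) / 5 = 10.

10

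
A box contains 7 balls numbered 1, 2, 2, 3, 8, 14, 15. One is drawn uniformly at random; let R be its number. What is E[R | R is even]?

P(R is even) = 4/7.
Σ over the event: 2·2/7 + 8·1/7 + 14·1/7 = 26/7.
E[R | R is even] = (26/7) / (4/7) = 13/2.

13/2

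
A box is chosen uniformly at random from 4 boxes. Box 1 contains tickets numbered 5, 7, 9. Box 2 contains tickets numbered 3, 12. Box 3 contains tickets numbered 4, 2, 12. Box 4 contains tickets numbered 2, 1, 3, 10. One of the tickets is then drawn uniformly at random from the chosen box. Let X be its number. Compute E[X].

E[X | box 1] = (5+7+9)/3 = 7.
E[X | box 2] = (3+12)/2 = 15/2.
E[X | box 3] = (4+2+12)/3 = 6.
E[X | box 4] = (2+1+3+10)/4 = 4.
E[X] = (1/4)·(7) + (1/4)·(15/2) + (1/4)·(6) + (1/4)·(4) = 49/8.

49/8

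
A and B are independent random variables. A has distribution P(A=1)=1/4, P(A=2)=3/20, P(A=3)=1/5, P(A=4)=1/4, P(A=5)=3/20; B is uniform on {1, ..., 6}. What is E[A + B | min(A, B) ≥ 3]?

P(min(A, B) ≥ 3) = 2/5.
Summing (A+B)·P(x,y) over outcomes with min(A, B) ≥ 3 gives 101/30.
E[A + B | min(A, B) ≥ 3] = (101/30) / (2/5) = 101/12.

101/12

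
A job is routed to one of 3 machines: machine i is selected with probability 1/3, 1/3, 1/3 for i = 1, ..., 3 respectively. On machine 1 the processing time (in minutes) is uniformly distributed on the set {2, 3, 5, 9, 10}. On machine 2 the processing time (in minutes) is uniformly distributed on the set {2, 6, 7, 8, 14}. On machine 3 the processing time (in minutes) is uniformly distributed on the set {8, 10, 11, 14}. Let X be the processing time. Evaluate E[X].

479/60

E[X | machine 1] = (2+3+5+9+10)/5 = 29/5.
E[X | machine 2] = (2+6+7+8+14)/5 = 37/5.
E[X | machine 3] = (8+10+11+14)/4 = 43/4.
By the law of total expectation,
E[X] = (1/3)·(29/5) + (1/3)·(37/5) + (1/3)·(43/4) = 479/60.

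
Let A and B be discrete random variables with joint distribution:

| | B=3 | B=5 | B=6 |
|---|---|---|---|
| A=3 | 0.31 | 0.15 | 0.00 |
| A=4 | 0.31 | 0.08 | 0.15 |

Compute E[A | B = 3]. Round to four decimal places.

P(B = 3) = 0.62.
Σ A·P over the event = 3·(0.31) + 4·(0.31) = 2.17.
E[A | B = 3] = (2.17) / (0.62) = 3.5000.

3.5000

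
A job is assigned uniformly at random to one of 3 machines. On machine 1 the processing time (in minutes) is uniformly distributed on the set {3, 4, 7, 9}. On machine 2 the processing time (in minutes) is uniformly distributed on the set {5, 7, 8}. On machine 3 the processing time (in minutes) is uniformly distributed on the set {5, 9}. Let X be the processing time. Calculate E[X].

233/36

E[X | machine 1] = (3+4+7+9)/4 = 23/4.
E[X | machine 2] = (5+7+8)/3 = 20/3.
E[X | machine 3] = (5+9)/2 = 7.
E[X] = (1/3)·(23/4) + (1/3)·(20/3) + (1/3)·(7) = 233/36.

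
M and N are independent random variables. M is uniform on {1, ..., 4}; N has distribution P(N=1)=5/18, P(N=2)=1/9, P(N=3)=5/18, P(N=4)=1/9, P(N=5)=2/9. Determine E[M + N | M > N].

39/8

P(M > N) = 1/3.
Summing (M+N)·P(x,y) over outcomes with M > N gives 13/8.
E[M + N | M > N] = (13/8) / (1/3) = 39/8.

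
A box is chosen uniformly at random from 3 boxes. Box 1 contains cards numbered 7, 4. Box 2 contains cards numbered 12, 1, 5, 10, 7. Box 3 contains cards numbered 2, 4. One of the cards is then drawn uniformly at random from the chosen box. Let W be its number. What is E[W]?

31/6

E[W | box 1] = (7+4)/2 = 11/2.
E[W | box 2] = (12+1+5+10+7)/5 = 7.
E[W | box 3] = (2+4)/2 = 3.
By the law of total expectation,
E[W] = (1/3)·(11/2) + (1/3)·(7) + (1/3)·(3) = 31/6.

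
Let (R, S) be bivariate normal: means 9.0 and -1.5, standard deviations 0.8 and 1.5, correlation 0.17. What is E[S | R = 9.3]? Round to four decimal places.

-1.4044

For a bivariate normal, E[S | R=x] = μ_S + ρ·(σ_S/σ_R)·(x − μ_R).
E[S | R=9.3] = -1.5 + (0.17)·(1.5/0.8)·(9.3 − (9.0)) = -1.5 + (0.31875)·(0.3) = -1.4044.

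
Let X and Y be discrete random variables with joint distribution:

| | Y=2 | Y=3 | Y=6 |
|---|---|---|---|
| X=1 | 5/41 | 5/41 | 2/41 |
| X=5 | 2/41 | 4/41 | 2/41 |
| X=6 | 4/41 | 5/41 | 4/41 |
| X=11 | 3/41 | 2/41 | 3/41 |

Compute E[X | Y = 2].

P(Y = 2) = 14/41.
Summing X·P(X=x,Y=y) over the conditioning event gives 72/41.
E[X | Y = 2] = (72/41) / (14/41) = 36/7.

36/7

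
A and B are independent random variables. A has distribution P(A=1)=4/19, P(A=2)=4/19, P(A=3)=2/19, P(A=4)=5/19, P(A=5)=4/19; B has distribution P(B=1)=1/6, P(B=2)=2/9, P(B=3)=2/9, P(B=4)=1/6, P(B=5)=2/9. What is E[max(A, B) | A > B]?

566/137

P(A > B) = 137/342.
Summing max(A,B)·P(x,y) over outcomes with A > B gives 283/171.
E[max(A, B) | A > B] = (283/171) / (137/342) = 566/137.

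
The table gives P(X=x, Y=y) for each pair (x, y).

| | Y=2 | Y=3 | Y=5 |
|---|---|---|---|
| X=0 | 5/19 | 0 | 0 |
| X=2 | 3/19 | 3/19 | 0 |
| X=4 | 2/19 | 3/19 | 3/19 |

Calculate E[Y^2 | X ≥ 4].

55/4

P(X ≥ 4) = 8/19.
Σ Y^2·P over the event = 4·(2/19) + 9·(3/19) + 25·(3/19) = 110/19.
E[Y^2 | X ≥ 4] = (110/19) / (8/19) = 55/4.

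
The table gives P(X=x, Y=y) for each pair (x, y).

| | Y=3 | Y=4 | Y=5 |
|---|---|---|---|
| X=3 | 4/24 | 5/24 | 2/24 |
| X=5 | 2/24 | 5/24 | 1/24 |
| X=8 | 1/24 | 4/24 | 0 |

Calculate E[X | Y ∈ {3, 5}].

41/10

P(Y ∈ {3, 5}) = 5/12.
Σ X·P over the event = 3·(4/24) + 3·(2/24) + 5·(2/24) + 5·(1/24) + 8·(1/24) = 41/24.
E[X | Y ∈ {3, 5}] = (41/24) / (5/12) = 41/10.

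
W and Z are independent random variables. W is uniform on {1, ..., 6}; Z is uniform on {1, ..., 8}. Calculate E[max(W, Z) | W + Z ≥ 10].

103/15

P(W + Z ≥ 10) = 5/16.
Summing max(W,Z)·P(x,y) over outcomes with W + Z ≥ 10 gives 103/48.
E[max(W, Z) | W + Z ≥ 10] = (103/48) / (5/16) = 103/15.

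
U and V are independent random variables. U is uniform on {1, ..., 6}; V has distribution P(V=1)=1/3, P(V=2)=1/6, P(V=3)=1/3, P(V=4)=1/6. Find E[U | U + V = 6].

P(U + V = 6) = 1/6.
Summing U·P(x,y) over outcomes with U + V = 6 gives 11/18.
E[U | U + V = 6] = (11/18) / (1/6) = 11/3.

11/3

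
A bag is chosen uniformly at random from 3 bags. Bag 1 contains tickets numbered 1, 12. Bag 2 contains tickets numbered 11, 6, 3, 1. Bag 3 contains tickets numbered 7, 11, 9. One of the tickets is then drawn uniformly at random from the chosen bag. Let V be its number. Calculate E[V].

E[V | bag 1] = (1+12)/2 = 13/2.
E[V | bag 2] = (11+6+3+1)/4 = 21/4.
E[V | bag 3] = (7+11+9)/3 = 9.
By the law of total expectation,
E[V] = (1/3)·(13/2) + (1/3)·(21/4) + (1/3)·(9) = 83/12.

83/12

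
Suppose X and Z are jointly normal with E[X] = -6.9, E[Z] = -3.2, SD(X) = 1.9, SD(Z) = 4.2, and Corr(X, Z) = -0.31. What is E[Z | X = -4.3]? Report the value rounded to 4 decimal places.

-4.9817

For a bivariate normal, E[Z | X=x] = μ_Z + ρ·(σ_Z/σ_X)·(x − μ_X).
E[Z | X=-4.3] = -3.2 + (-0.31)·(4.2/1.9)·(-4.3 − (-6.9)) = -3.2 + (-0.68526)·(2.6) = -4.9817.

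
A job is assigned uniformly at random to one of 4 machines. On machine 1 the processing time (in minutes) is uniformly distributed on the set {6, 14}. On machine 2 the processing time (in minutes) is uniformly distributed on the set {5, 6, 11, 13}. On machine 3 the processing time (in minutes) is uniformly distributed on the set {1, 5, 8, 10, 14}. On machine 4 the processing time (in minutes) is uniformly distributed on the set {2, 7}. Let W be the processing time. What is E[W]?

617/80

E[W | machine 1] = (6+14)/2 = 10.
E[W | machine 2] = (5+6+11+13)/4 = 35/4.
E[W | machine 3] = (1+5+8+10+14)/5 = 38/5.
E[W | machine 4] = (2+7)/2 = 9/2.
E[W] = (1/4)·(10) + (1/4)·(35/4) + (1/4)·(38/5) + (1/4)·(9/2) = 617/80.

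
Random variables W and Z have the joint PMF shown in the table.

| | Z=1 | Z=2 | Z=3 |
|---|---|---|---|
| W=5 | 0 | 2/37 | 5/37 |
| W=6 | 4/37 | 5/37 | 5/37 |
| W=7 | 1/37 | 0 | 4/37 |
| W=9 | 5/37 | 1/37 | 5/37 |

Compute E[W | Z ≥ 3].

P(Z ≥ 3) = 19/37.
Σ W·P over the event = 5·(5/37) + 6·(5/37) + 7·(4/37) + 9·(5/37) = 128/37.
E[W | Z ≥ 3] = (128/37) / (19/37) = 128/19.

128/19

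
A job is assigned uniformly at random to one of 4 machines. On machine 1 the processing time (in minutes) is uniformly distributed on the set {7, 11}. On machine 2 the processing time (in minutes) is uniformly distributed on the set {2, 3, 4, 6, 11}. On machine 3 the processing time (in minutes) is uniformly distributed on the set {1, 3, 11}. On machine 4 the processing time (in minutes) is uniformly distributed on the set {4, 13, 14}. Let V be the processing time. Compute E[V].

443/60

E[V | machine 1] = (7+11)/2 = 9.
E[V | machine 2] = (2+3+4+6+11)/5 = 26/5.
E[V | machine 3] = (1+3+11)/3 = 5.
E[V | machine 4] = (4+13+14)/3 = 31/3.
By the law of total expectation,
E[V] = (1/4)·(9) + (1/4)·(26/5) + (1/4)·(5) + (1/4)·(31/3) = 443/60.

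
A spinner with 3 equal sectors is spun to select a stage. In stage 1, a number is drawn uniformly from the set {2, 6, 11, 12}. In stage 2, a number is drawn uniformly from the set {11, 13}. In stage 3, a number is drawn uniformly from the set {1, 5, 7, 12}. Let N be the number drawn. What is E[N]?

E[N | stage 1] = (2+6+11+12)/4 = 31/4.
E[N | stage 2] = (11+13)/2 = 12.
E[N | stage 3] = (1+5+7+12)/4 = 25/4.
E[N] = (1/3)·(31/4) + (1/3)·(12) + (1/3)·(25/4) = 26/3.

26/3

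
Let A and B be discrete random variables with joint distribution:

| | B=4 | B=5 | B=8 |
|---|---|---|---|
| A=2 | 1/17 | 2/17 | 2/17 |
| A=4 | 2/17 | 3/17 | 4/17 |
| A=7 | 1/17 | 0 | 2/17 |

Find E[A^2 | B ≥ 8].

85/4

P(B ≥ 8) = 8/17.
Σ A^2·P over the event = 4·(2/17) + 16·(4/17) + 49·(2/17) = 10.
E[A^2 | B ≥ 8] = (10) / (8/17) = 85/4.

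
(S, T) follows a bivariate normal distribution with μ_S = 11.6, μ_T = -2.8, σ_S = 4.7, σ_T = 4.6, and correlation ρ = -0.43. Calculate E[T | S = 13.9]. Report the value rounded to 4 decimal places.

-3.7680

The regression of T on S has slope ρ·σ_T/σ_S and passes through (μ_S, μ_T).
E[T | S=13.9] = -2.8 + (-0.43)·(4.6/4.7)·(13.9 − (11.6)) = -2.8 + (-0.42085)·(2.3) = -3.7680.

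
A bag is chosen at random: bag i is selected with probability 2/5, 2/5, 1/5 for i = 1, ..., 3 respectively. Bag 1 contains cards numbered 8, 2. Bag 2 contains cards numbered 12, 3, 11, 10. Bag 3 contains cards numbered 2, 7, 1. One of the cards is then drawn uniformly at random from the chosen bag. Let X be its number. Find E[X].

94/15

E[X | bag 1] = (8+2)/2 = 5.
E[X | bag 2] = (12+3+11+10)/4 = 9.
E[X | bag 3] = (2+7+1)/3 = 10/3.
E[X] = (2/5)·(5) + (2/5)·(9) + (1/5)·(10/3) = 94/15.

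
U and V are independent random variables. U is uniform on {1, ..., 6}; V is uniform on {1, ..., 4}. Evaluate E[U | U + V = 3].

Outcomes with U + V = 3: (1,2), (2,1), each with probability 1/24.
E[U | U + V = 3] = (1 + 2) / 2 = 3/2.

3/2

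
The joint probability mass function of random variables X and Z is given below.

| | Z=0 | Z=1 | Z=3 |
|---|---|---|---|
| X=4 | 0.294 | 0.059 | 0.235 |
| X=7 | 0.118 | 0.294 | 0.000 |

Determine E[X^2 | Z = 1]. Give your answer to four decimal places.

43.4844

P(Z = 1) = 0.353.
Σ X^2·P over the event = 16·(0.059) + 49·(0.294) = 15.350.
E[X^2 | Z = 1] = (15.350) / (0.353) = 43.4844.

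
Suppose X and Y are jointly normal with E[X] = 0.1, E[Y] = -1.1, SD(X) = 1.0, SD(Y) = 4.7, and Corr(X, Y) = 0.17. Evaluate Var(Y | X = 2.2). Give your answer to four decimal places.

21.4516

For a bivariate normal, Var(Y | X=x) = σ_Y²(1 − ρ²).
Var(Y | X=2.2) = (4.7)²·(1 − (0.17)²) = 22.09·0.9711 = 21.4516.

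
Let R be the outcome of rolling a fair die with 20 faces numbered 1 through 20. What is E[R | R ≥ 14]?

Given R ≥ 14, R is equally likely to be any of {14, 15, 16, 17, 18, 19, 20}.
E[R | R ≥ 14] = (14 + 15 + 16 + 17 + 18 + 19 + 20) / 7 = 17.

17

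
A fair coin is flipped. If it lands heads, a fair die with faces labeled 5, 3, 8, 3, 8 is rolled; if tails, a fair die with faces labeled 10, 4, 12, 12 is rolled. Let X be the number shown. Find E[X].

E[X | heads] = (5+3+8+3+8)/5 = 27/5.
E[X | tails] = (10+4+12+12)/4 = 19/2.
By the law of total expectation,
E[X] = (1/2)·(27/5) + (1/2)·(19/2) = 149/20.

149/20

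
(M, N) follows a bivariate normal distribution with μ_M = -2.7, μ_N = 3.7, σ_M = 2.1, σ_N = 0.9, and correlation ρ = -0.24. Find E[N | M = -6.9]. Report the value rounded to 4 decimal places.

For a bivariate normal, E[N | M=x] = μ_N + ρ·(σ_N/σ_M)·(x − μ_M).
E[N | M=-6.9] = 3.7 + (-0.24)·(0.9/2.1)·(-6.9 − (-2.7)) = 3.7 + (-0.10286)·(-4.2) = 4.1320.

4.1320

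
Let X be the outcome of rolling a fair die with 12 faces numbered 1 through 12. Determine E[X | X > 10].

Given X > 10, X is equally likely to be any of {11, 12}.
E[X | X > 10] = (11 + 12) / 2 = 23/2.

23/2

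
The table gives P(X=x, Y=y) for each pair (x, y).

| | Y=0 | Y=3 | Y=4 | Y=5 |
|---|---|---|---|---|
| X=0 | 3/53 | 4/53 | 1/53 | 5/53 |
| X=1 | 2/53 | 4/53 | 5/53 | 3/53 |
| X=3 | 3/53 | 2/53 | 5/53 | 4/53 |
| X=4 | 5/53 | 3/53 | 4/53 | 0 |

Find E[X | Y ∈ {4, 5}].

17/9

P(Y ∈ {4, 5}) = 27/53.
Σ X·P over the event = 0·(1/53) + 0·(5/53) + 1·(5/53) + 1·(3/53) + 3·(5/53) + 3·(4/53) + 4·(4/53) = 51/53.
E[X | Y ∈ {4, 5}] = (51/53) / (27/53) = 17/9.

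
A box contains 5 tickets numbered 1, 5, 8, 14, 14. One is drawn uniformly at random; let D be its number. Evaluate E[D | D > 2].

41/4

P(D > 2) = 4/5.
Σ over the event: 5·1/5 + 8·1/5 + 14·2/5 = 41/5.
E[D | D > 2] = (41/5) / (4/5) = 41/4.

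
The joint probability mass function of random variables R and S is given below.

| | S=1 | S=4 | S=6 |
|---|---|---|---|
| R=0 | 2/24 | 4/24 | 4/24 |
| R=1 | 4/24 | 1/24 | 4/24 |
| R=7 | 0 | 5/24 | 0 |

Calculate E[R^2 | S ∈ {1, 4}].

P(S ∈ {1, 4}) = 2/3.
Summing R^2·P(R=x,S=y) over the conditioning event gives 125/12.
E[R^2 | S ∈ {1, 4}] = (125/12) / (2/3) = 125/8.

125/8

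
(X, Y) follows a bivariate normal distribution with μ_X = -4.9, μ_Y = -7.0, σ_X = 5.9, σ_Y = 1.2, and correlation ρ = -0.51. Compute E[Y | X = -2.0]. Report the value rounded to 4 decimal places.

E[Y | X=x] = μ_Y + ρ(σ_Y/σ_X)(x − μ_X) for jointly normal variables.
E[Y | X=-2.0] = -7.0 + (-0.51)·(1.2/5.9)·(-2.0 − (-4.9)) = -7.0 + (-0.10373)·(2.9) = -7.3008.

-7.3008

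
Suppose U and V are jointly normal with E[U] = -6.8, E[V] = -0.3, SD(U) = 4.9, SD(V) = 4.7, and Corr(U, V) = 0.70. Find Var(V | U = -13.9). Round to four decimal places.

11.2659

The conditional variance in a bivariate normal is σ_V²(1 − ρ²), independent of x.
Var(V | U=-13.9) = (4.7)²·(1 − (0.70)²) = 22.09·0.51 = 11.2659.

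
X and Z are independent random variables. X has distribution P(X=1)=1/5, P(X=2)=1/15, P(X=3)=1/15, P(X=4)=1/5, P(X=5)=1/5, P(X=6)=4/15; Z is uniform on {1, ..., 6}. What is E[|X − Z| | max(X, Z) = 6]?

P(max(X, Z) = 6) = 7/18.
Summing |X−Z|·P(x,y) over outcomes with max(X, Z) = 6 gives 91/90.
E[|X − Z| | max(X, Z) = 6] = (91/90) / (7/18) = 13/5.

13/5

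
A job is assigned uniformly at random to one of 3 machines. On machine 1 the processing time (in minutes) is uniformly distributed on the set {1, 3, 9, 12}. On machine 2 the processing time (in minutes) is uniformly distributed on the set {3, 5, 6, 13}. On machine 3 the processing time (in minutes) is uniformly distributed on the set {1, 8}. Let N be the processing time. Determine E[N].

E[N | machine 1] = (1+3+9+12)/4 = 25/4.
E[N | machine 2] = (3+5+6+13)/4 = 27/4.
E[N | machine 3] = (1+8)/2 = 9/2.
By the law of total expectation,
E[N] = (1/3)·(25/4) + (1/3)·(27/4) + (1/3)·(9/2) = 35/6.

35/6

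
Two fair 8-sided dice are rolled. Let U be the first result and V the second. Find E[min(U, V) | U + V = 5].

3/2

Outcomes with U + V = 5: (1,4), (2,3), (3,2), (4,1), each with probability 1/64.
E[min(U, V) | U + V = 5] = (1 + 2 + 2 + 1) / 4 = 3/2.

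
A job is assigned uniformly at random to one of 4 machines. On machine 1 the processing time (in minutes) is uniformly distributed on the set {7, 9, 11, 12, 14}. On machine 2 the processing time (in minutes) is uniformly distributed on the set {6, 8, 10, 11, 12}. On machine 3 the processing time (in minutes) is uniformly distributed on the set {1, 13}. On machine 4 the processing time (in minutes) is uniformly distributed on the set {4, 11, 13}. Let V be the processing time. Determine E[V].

109/12

E[V | machine 1] = (7+9+11+12+14)/5 = 53/5.
E[V | machine 2] = (6+8+10+11+12)/5 = 47/5.
E[V | machine 3] = (1+13)/2 = 7.
E[V | machine 4] = (4+11+13)/3 = 28/3.
By the law of total expectation,
E[V] = (1/4)·(53/5) + (1/4)·(47/5) + (1/4)·(7) + (1/4)·(28/3) = 109/12.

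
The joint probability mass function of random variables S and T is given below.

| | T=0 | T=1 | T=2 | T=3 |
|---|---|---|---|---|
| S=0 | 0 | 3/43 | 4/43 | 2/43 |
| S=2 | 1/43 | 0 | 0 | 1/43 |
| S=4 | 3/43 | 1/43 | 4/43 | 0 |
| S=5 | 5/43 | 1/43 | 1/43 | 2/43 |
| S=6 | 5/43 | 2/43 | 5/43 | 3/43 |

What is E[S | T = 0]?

69/14

P(T = 0) = 14/43.
Σ S·P over the event = 2·(1/43) + 4·(3/43) + 5·(5/43) + 6·(5/43) = 69/43.
E[S | T = 0] = (69/43) / (14/43) = 69/14.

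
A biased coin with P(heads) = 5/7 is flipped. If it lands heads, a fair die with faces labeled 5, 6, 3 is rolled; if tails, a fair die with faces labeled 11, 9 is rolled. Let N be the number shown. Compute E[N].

E[N | heads] = (5+6+3)/3 = 14/3.
E[N | tails] = (11+9)/2 = 10.
E[N] = (5/7)·(14/3) + (2/7)·(10) = 130/21.

130/21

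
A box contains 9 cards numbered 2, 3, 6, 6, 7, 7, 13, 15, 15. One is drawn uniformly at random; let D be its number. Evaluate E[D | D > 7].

P(D > 7) = 1/3.
Σ over the event: 13·1/9 + 15·2/9 = 43/9.
E[D | D > 7] = (43/9) / (1/3) = 43/3.

43/3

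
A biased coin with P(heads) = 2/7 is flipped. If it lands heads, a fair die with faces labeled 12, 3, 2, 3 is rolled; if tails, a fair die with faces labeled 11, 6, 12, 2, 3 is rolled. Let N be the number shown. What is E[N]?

44/7

E[N | heads] = (12+3+2+3)/4 = 5.
E[N | tails] = (11+6+12+2+3)/5 = 34/5.
By the law of total expectation,
E[N] = (2/7)·(5) + (5/7)·(34/5) = 44/7.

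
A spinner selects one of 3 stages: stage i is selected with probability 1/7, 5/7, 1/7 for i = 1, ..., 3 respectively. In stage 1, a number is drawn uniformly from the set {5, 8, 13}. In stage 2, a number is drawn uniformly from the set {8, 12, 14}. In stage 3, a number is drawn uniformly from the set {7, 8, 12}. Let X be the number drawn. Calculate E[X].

223/21

E[X | stage 1] = (5+8+13)/3 = 26/3.
E[X | stage 2] = (8+12+14)/3 = 34/3.
E[X | stage 3] = (7+8+12)/3 = 9.
By the law of total expectation,
E[X] = (1/7)·(26/3) + (5/7)·(34/3) + (1/7)·(9) = 223/21.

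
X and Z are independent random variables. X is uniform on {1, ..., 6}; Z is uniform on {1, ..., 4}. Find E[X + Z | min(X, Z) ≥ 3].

P(min(X, Z) ≥ 3) = 1/3.
Summing (X+Z)·P(x,y) over outcomes with min(X, Z) ≥ 3 gives 8/3.
E[X + Z | min(X, Z) ≥ 3] = (8/3) / (1/3) = 8.

8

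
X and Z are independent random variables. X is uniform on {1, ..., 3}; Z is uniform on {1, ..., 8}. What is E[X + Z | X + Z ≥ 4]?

148/21

P(X + Z ≥ 4) = 7/8.
Summing (X+Z)·P(x,y) over outcomes with X + Z ≥ 4 gives 37/6.
E[X + Z | X + Z ≥ 4] = (37/6) / (7/8) = 148/21.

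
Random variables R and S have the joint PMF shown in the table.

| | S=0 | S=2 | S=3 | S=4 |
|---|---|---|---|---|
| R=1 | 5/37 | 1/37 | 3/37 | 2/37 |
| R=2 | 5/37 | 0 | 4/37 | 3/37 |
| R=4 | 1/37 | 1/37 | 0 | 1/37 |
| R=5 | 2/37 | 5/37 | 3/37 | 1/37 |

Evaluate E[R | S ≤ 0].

29/13

P(S ≤ 0) = 13/37.
Σ R·P over the event = 1·(5/37) + 2·(5/37) + 4·(1/37) + 5·(2/37) = 29/37.
E[R | S ≤ 0] = (29/37) / (13/37) = 29/13.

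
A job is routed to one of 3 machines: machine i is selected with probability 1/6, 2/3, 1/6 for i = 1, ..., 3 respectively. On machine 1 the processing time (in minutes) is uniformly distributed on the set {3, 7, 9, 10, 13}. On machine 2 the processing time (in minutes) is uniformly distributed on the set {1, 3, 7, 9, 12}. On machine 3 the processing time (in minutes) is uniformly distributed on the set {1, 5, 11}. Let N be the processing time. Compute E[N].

E[N | machine 1] = (3+7+9+10+13)/5 = 42/5.
E[N | machine 2] = (1+3+7+9+12)/5 = 32/5.
E[N | machine 3] = (1+5+11)/3 = 17/3.
By the law of total expectation,
E[N] = (1/6)·(42/5) + (2/3)·(32/5) + (1/6)·(17/3) = 119/18.

119/18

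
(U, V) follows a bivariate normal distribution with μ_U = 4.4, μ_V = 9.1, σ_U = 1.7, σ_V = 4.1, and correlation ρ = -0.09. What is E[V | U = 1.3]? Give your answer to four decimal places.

E[V | U=x] = μ_V + ρ(σ_V/σ_U)(x − μ_U) for jointly normal variables.
E[V | U=1.3] = 9.1 + (-0.09)·(4.1/1.7)·(1.3 − (4.4)) = 9.1 + (-0.21706)·(-3.1) = 9.7729.

9.7729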